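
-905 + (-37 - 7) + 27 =-922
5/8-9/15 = 1/40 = 0.02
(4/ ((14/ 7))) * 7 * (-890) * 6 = -74760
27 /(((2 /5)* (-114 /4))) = -2.37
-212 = -212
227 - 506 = -279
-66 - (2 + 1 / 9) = -613 / 9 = -68.11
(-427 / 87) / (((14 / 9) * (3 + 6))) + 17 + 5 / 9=8981 / 522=17.20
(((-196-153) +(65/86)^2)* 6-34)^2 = 61727247775561/13675204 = 4513808.19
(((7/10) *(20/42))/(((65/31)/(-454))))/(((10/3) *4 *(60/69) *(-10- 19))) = 161851/754000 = 0.21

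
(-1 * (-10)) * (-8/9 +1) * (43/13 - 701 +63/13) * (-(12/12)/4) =45035/234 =192.46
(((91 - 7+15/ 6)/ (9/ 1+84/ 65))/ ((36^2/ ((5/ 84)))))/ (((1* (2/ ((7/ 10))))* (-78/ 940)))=-203275/ 124851456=-0.00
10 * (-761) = -7610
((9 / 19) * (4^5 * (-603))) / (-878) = 333.13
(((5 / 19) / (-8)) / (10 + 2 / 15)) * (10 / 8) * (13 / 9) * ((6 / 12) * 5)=-8125 / 554496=-0.01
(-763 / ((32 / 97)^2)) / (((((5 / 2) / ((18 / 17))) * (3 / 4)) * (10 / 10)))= -21537201 / 5440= -3959.04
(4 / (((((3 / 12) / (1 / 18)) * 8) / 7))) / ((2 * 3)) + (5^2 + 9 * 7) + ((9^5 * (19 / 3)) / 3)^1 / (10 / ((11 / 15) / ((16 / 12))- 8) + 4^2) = 168899995 / 19656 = 8592.80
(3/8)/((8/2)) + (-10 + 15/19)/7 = -743/608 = -1.22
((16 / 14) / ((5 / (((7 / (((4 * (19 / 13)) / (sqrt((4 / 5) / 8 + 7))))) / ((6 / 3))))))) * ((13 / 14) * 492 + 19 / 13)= 41707 * sqrt(710) / 6650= 167.12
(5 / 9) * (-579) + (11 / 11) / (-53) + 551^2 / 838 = 40.61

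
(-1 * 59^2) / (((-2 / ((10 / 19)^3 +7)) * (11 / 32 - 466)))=-2729828048 / 102205959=-26.71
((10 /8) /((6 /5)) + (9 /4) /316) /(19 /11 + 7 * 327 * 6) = 43747 /572944656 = 0.00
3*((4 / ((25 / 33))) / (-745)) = -396 / 18625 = -0.02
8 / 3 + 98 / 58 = 379 / 87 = 4.36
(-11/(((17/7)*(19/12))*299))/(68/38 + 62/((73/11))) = -16863/19620380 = -0.00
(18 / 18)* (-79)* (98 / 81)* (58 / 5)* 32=-14369152 / 405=-35479.39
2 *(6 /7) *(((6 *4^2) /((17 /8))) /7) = 11.06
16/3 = 5.33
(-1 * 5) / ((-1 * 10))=1 / 2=0.50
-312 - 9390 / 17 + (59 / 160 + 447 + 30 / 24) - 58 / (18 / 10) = -10965973 / 24480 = -447.96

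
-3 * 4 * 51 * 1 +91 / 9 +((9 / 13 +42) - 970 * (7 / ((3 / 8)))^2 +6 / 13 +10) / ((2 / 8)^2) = -210896759 / 39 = -5407609.21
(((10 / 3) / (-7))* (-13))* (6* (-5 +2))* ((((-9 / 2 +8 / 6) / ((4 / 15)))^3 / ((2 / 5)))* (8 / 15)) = 55729375 / 224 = 248791.85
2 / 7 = 0.29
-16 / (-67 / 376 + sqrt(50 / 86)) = -11310080 *sqrt(43) / 3341373-17332096 / 3341373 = -27.38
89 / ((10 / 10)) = 89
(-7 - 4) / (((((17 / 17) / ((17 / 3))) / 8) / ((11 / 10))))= -548.53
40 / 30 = 4 / 3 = 1.33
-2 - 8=-10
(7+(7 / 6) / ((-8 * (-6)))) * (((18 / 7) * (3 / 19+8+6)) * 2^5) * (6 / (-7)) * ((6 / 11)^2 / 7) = -33584112 / 112651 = -298.13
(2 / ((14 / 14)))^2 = 4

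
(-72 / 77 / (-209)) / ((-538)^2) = 18 / 1164505573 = 0.00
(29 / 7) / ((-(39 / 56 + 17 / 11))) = -2552 / 1381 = -1.85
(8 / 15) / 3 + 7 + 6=593 / 45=13.18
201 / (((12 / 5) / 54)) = 9045 / 2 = 4522.50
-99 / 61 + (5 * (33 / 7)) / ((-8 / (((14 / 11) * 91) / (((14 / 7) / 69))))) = -5746077 / 488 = -11774.75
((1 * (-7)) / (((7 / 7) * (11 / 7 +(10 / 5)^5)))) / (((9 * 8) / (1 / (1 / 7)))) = -343 / 16920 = -0.02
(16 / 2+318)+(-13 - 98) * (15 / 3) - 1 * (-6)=-223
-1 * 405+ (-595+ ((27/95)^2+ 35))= -8708396/9025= -964.92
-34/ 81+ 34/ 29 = 1768/ 2349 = 0.75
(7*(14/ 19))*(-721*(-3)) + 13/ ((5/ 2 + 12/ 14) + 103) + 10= 315915654/ 28291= 11166.65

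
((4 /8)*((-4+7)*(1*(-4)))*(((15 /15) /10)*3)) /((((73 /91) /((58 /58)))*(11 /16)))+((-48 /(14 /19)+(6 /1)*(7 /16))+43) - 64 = -86.78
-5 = -5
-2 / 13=-0.15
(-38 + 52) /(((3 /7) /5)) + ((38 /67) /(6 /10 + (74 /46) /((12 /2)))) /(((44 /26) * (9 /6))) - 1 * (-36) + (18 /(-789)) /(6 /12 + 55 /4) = 1320875067686 /6617971833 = 199.59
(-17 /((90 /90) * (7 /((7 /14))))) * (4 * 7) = -34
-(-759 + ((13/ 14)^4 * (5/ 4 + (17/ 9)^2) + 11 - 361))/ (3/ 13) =4790.14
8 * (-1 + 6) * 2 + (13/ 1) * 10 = 210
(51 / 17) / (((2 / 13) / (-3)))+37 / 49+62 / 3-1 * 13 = -14723 / 294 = -50.08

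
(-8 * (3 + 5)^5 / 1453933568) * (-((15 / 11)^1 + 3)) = 12288 / 15618427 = 0.00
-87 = -87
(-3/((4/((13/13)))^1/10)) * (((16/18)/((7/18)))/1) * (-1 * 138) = 2365.71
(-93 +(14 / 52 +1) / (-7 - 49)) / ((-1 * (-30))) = -45147 / 14560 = -3.10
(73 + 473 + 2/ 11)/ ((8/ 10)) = 7510/ 11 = 682.73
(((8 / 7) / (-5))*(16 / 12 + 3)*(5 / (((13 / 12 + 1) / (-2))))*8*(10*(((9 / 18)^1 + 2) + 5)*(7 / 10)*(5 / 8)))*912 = 1138176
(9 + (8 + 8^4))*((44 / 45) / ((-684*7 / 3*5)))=-5027 / 9975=-0.50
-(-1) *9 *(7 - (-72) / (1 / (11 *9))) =64215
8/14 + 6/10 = 41/35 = 1.17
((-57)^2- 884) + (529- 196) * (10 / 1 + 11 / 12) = 24001 / 4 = 6000.25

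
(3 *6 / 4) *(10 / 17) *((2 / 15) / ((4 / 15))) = 45 / 34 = 1.32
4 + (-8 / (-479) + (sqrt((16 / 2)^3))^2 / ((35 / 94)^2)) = 2169368228 / 586775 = 3697.10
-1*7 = -7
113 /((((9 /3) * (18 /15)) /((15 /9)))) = 2825 /54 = 52.31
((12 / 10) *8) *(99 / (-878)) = -2376 / 2195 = -1.08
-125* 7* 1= -875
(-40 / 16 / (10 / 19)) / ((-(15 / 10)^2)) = 19 / 9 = 2.11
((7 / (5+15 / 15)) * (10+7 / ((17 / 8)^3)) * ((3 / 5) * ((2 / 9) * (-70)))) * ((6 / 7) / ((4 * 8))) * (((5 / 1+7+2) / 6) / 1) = -7.30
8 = 8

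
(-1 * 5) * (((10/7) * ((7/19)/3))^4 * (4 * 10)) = -2000000/10556001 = -0.19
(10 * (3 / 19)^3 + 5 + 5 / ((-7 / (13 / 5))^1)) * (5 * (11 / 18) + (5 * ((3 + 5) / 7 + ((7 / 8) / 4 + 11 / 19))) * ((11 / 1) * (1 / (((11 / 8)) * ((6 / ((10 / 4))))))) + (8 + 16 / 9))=11016129391 / 76628748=143.76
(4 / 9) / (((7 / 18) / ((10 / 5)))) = 16 / 7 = 2.29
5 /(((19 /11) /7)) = 385 /19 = 20.26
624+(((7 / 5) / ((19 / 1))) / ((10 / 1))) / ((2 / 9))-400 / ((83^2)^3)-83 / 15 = 1152611612351087681 / 1863560128203300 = 618.50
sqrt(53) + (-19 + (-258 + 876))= sqrt(53) + 599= 606.28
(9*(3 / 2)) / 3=9 / 2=4.50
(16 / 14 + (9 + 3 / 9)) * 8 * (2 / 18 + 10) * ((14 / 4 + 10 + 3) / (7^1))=125840 / 63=1997.46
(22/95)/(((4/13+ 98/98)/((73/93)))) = 20878/150195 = 0.14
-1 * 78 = -78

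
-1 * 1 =-1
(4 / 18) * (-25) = -50 / 9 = -5.56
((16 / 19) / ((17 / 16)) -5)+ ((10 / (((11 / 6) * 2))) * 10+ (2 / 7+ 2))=630505 / 24871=25.35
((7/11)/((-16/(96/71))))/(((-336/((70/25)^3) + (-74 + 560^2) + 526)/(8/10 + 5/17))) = -31899/170253161705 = -0.00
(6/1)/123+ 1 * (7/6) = 299/246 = 1.22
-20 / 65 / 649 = -4 / 8437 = -0.00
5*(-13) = -65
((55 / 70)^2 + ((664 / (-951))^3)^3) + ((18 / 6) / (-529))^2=0.58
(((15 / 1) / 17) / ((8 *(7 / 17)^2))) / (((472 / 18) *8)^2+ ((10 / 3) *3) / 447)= 3077595 / 208197991792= 0.00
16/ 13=1.23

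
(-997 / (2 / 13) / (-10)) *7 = 90727 / 20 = 4536.35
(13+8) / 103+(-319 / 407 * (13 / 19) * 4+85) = 6014204 / 72409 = 83.06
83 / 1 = 83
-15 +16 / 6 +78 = 197 / 3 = 65.67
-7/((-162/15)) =35/54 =0.65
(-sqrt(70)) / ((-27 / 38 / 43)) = 1634 * sqrt(70) / 27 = 506.33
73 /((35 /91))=949 /5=189.80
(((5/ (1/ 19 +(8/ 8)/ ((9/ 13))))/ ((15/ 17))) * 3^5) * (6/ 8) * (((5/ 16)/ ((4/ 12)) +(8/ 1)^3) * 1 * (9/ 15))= 17392299021/ 81920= 212308.34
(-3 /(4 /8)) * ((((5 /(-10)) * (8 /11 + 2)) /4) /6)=15 /44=0.34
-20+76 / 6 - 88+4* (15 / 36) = -93.67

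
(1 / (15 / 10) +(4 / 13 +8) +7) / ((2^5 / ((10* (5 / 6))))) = 15575 / 3744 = 4.16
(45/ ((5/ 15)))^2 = 18225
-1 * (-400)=400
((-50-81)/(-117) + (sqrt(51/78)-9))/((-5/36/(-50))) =-36880/13 + 180 * sqrt(442)/13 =-2545.82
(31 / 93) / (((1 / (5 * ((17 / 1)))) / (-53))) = -1501.67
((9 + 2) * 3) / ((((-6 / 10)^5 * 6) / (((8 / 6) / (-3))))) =68750 / 2187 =31.44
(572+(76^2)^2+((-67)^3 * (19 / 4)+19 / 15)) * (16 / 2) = 3832095002 / 15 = 255473000.13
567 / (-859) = -567 / 859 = -0.66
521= 521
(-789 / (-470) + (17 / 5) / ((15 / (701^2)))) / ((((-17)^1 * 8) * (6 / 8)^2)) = -785270633 / 539325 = -1456.02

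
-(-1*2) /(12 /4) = 2 /3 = 0.67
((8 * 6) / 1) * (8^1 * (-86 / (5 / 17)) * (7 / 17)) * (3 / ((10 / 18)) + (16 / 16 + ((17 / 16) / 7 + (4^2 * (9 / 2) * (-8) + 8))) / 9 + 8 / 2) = 185800592 / 75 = 2477341.23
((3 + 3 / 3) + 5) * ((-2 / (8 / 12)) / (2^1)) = -27 / 2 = -13.50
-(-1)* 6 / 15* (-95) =-38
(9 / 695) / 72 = 1 / 5560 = 0.00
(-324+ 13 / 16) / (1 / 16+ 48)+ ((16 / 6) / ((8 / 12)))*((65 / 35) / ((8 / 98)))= 64808 / 769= 84.28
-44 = -44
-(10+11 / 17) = -181 / 17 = -10.65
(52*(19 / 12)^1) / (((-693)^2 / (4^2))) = 3952 / 1440747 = 0.00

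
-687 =-687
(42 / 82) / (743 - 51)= 21 / 28372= 0.00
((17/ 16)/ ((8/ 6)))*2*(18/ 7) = 459/ 112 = 4.10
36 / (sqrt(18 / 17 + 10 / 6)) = 36 *sqrt(7089) / 139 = 21.81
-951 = -951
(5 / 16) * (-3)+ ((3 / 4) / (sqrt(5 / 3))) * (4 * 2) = -15 / 16+ 6 * sqrt(15) / 5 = 3.71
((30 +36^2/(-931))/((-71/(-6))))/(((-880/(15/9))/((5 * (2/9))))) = -22195/4362666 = -0.01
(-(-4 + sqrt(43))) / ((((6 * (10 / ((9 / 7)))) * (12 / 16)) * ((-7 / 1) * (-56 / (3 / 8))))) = 3 / 27440 - 3 * sqrt(43) / 109760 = -0.00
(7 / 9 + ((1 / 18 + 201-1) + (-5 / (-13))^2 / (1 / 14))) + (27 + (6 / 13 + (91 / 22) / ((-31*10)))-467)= -818265407 / 3457740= -236.65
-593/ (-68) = 593/ 68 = 8.72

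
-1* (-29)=29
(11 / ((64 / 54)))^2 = 86.14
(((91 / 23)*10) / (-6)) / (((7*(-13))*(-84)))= -5 / 5796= -0.00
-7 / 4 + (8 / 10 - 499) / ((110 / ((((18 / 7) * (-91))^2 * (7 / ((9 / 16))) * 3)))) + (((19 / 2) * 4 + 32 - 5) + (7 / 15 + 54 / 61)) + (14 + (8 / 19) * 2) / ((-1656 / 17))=-67870408545054 / 7330675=-9258411.88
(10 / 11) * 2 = 20 / 11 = 1.82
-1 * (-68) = 68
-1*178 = -178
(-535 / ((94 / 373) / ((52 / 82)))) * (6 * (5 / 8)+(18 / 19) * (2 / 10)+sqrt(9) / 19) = -807838551 / 146452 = -5516.06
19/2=9.50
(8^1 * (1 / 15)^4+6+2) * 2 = 810016 / 50625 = 16.00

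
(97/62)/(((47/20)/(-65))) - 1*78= -176696/1457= -121.27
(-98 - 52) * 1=-150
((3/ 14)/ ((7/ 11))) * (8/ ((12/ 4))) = 44/ 49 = 0.90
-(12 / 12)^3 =-1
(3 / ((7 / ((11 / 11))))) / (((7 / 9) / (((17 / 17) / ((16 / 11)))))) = 297 / 784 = 0.38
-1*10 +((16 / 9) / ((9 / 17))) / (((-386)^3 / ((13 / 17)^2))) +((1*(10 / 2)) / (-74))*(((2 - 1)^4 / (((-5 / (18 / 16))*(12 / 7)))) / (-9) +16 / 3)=-242886698437325 / 23441616965952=-10.36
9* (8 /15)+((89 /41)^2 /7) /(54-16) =10771109 /2235730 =4.82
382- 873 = -491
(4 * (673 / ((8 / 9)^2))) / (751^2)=54513 / 9024016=0.01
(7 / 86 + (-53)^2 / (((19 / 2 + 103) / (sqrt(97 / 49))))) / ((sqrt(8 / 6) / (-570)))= -106742 * sqrt(291) / 105 -1995 * sqrt(3) / 86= -17381.91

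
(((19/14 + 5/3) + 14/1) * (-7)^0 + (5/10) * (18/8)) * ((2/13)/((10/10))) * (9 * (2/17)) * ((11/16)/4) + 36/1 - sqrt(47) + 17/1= 10595465/198016 - sqrt(47)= 46.65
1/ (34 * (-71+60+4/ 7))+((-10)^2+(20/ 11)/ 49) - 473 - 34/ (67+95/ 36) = -1252512101761/ 3353859586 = -373.45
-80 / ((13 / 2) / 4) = -640 / 13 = -49.23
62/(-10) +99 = 464/5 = 92.80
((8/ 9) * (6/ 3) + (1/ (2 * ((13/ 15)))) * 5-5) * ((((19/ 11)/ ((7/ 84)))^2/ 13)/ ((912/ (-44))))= 3002/ 5577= 0.54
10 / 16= 5 / 8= 0.62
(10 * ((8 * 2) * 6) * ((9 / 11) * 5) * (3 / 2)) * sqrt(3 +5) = 129600 * sqrt(2) / 11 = 16662.01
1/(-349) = -1/349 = -0.00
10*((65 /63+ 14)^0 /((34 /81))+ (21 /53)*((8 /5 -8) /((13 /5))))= 164805 /11713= 14.07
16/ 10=1.60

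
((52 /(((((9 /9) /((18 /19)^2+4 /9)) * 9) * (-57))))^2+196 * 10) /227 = 5444955367209640 /630608775567363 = 8.63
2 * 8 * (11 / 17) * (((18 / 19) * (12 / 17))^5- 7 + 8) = 701516900905744 / 59767010463331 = 11.74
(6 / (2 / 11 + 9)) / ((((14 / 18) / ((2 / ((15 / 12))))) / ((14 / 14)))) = 4752 / 3535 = 1.34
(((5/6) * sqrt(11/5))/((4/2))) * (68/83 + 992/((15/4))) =82591 * sqrt(55)/3735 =163.99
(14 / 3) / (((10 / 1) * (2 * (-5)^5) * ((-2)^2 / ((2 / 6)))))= -0.00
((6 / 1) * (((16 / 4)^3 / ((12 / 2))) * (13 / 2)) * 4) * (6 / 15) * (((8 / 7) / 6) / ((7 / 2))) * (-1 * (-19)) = 505856 / 735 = 688.24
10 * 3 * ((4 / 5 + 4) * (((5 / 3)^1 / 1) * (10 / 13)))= 2400 / 13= 184.62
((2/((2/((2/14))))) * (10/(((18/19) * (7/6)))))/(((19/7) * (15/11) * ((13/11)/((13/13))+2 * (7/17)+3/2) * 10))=4114/412965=0.01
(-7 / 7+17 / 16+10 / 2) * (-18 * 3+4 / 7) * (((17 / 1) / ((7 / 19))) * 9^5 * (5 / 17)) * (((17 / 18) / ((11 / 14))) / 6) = -4863570885 / 112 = -43424740.04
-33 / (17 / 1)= -33 / 17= -1.94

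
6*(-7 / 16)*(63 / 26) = -1323 / 208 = -6.36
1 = 1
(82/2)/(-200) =-41/200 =-0.20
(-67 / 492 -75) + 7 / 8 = -73073 / 984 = -74.26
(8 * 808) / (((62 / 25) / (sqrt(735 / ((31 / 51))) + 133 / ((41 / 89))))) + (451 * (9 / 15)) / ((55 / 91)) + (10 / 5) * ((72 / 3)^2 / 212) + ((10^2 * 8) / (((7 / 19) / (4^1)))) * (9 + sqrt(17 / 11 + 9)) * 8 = 1696800 * sqrt(2635) / 961 + 972800 * sqrt(319) / 77 + 16248433276813 / 11788525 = 1694607.86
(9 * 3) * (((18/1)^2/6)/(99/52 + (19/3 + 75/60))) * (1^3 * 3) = 85293/185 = 461.04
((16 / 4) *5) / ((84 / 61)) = 305 / 21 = 14.52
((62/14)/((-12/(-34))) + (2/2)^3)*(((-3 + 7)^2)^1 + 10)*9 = 3170.14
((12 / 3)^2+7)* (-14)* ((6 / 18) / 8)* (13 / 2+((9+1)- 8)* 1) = -2737 / 24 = -114.04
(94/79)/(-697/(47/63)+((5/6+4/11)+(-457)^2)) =291588/50951459615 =0.00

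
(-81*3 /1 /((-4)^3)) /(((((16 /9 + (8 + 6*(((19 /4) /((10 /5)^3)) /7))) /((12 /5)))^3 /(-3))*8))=-2519897651712 /139354384176125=-0.02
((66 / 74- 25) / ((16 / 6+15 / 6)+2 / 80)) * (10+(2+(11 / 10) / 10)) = -925896 / 16465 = -56.23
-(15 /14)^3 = -3375 /2744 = -1.23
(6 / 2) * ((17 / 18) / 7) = 17 / 42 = 0.40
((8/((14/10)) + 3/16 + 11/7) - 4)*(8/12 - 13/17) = -1945/5712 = -0.34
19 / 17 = 1.12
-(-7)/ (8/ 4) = 7/ 2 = 3.50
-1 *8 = -8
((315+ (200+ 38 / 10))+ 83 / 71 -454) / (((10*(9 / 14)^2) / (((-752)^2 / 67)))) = 1297866741248 / 9632925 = 134732.36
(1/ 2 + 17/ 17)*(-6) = -9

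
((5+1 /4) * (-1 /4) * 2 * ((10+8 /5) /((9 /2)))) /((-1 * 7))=0.97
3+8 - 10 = 1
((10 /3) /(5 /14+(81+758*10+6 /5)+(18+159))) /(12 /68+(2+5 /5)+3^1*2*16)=5950 /1387836801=0.00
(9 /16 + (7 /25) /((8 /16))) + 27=11249 /400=28.12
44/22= 2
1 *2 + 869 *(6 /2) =2609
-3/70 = -0.04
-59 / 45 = -1.31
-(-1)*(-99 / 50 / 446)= -99 / 22300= -0.00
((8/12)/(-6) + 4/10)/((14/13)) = 169/630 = 0.27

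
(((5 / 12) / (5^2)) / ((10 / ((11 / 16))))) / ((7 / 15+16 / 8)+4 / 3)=11 / 36480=0.00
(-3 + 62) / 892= 59 / 892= 0.07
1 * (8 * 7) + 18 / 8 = 233 / 4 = 58.25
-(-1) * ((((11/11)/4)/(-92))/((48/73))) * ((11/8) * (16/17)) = -803/150144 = -0.01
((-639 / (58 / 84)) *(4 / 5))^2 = 11524451904 / 21025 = 548130.89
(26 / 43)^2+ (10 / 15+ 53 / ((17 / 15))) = 4507207 / 94299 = 47.80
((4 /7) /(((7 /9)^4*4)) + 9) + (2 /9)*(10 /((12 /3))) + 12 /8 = 3462691 /302526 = 11.45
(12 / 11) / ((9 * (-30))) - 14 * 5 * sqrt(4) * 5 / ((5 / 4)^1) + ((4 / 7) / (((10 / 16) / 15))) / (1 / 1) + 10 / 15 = -545.62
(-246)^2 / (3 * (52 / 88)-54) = -443784 / 383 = -1158.70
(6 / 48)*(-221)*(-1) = 221 / 8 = 27.62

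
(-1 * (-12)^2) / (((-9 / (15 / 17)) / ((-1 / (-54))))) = 40 / 153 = 0.26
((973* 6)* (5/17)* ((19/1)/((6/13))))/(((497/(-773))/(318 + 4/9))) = -380309730970/10863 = -35009641.07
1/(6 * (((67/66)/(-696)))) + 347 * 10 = 224834/67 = 3355.73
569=569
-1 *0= 0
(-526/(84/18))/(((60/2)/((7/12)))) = -263/120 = -2.19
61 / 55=1.11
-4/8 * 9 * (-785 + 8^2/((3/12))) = 4761/2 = 2380.50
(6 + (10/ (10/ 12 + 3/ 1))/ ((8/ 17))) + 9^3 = 34065/ 46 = 740.54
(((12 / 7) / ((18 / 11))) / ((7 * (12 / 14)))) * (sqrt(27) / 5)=11 * sqrt(3) / 105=0.18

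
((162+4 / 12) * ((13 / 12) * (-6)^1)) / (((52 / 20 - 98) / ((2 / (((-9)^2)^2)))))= 31655 / 9388791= 0.00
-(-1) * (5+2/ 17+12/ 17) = 99/ 17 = 5.82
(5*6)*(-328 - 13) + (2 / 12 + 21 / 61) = -3743993 / 366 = -10229.49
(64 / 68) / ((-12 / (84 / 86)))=-56 / 731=-0.08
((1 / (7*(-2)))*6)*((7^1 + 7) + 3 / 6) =-87 / 14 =-6.21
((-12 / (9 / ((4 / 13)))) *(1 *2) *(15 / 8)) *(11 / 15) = -44 / 39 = -1.13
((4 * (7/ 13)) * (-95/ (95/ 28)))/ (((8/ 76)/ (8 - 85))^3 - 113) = 2454986120048/ 4599967615347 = 0.53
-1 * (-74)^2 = -5476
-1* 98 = -98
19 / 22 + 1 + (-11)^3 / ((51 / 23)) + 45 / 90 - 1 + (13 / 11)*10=-329348 / 561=-587.07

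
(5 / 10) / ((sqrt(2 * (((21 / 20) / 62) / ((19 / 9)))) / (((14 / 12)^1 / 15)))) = sqrt(61845) / 810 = 0.31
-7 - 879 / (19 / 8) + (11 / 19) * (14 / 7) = -7143 / 19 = -375.95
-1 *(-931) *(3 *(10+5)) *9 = 377055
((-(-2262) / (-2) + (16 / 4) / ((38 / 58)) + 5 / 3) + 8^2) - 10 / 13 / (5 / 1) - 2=-786484 / 741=-1061.38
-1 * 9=-9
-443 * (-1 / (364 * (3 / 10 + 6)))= 2215 / 11466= 0.19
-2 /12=-1 /6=-0.17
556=556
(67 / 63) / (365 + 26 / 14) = 67 / 23112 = 0.00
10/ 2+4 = 9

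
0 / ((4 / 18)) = 0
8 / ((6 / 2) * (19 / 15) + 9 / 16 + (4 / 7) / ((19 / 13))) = 85120 / 50577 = 1.68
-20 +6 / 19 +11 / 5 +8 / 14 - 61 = -51812 / 665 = -77.91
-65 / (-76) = 65 / 76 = 0.86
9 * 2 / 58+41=1198 / 29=41.31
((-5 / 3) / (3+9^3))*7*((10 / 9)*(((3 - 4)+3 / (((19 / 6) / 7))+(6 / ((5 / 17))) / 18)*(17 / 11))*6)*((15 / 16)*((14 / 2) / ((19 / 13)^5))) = -1863454590725 / 1704660452154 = -1.09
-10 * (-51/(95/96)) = 515.37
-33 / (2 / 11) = -363 / 2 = -181.50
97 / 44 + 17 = 845 / 44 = 19.20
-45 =-45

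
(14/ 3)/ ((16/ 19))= 133/ 24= 5.54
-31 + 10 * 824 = 8209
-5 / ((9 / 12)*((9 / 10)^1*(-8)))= 0.93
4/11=0.36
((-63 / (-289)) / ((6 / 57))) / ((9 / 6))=399 / 289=1.38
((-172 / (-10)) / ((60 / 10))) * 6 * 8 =688 / 5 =137.60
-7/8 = -0.88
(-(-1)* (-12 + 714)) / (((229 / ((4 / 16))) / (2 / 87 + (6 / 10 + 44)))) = 2271087 / 66410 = 34.20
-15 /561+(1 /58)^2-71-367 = -275548417 /629068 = -438.03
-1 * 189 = -189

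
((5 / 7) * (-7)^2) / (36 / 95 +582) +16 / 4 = 224629 / 55326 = 4.06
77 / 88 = 7 / 8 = 0.88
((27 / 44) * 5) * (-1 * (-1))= 135 / 44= 3.07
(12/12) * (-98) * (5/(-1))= 490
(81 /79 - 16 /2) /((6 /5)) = -2755 /474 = -5.81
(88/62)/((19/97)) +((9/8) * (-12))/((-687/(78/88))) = 86215475/11869528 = 7.26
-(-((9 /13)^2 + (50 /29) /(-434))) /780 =126377 /207385815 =0.00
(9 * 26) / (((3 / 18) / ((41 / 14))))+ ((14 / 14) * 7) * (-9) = 28341 / 7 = 4048.71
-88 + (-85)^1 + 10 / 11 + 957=8634 / 11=784.91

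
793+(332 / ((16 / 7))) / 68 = 216277 / 272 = 795.14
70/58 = 35/29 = 1.21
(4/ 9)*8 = 32/ 9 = 3.56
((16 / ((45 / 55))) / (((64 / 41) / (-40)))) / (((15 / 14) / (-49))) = 618772 / 27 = 22917.48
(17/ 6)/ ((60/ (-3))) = -17/ 120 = -0.14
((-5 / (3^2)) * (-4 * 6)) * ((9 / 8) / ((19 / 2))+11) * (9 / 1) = 25350 / 19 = 1334.21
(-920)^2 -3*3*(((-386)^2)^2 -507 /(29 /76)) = -5794124999788 /29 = -199797413785.79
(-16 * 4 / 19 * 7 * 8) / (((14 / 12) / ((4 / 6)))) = -2048 / 19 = -107.79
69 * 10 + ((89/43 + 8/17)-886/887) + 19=460712966/648397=710.54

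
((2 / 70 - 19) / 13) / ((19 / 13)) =-664 / 665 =-1.00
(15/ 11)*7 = 105/ 11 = 9.55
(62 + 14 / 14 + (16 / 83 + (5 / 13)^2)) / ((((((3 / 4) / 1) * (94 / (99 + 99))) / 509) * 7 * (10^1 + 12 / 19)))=1216.69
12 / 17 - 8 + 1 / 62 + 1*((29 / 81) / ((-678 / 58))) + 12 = 4.69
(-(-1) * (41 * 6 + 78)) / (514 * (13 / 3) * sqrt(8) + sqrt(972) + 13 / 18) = 5832 / (13 + 324 * sqrt(3) + 80184 * sqrt(2)) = 0.05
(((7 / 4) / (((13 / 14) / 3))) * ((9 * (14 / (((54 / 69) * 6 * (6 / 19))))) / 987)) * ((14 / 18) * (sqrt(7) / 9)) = 149891 * sqrt(7) / 3563352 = 0.11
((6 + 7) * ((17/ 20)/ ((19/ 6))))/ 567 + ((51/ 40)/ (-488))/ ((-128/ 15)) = 57965291/ 8972328960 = 0.01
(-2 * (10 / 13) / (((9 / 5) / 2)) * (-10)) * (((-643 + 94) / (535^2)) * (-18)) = 87840 / 148837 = 0.59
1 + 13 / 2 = 15 / 2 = 7.50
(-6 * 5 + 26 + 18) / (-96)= -7 / 48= -0.15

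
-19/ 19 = -1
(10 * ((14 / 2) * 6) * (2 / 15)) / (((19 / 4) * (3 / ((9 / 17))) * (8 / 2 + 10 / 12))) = 4032 / 9367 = 0.43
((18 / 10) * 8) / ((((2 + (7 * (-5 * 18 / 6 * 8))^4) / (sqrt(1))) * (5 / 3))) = 108 / 6223392000025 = 0.00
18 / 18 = 1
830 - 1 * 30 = 800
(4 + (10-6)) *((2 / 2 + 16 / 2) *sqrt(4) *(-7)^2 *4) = 28224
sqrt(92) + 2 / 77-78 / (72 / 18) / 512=-955 / 78848 + 2 * sqrt(23)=9.58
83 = 83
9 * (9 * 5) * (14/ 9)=630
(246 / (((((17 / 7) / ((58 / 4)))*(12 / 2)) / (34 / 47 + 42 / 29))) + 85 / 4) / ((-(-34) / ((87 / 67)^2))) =13374082395 / 487792696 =27.42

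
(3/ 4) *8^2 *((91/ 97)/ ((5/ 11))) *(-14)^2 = 9417408/ 485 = 19417.34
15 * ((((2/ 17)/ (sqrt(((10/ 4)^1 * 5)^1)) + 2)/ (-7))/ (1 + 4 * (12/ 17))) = -102/ 91 -6 * sqrt(2)/ 455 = -1.14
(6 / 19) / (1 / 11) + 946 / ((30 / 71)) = 639067 / 285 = 2242.34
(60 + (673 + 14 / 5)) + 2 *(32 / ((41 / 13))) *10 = 192439 / 205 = 938.73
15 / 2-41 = -67 / 2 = -33.50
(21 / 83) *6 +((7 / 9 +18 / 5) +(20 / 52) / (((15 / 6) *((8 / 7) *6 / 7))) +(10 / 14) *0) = 2351189 / 388440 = 6.05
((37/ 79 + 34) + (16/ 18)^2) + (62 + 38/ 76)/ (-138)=20490323/ 588708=34.81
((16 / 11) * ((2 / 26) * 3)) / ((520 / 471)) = 2826 / 9295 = 0.30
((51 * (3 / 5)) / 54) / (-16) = -17 / 480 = -0.04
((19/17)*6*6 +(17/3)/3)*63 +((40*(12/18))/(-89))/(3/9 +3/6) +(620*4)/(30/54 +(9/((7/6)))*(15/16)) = 3529758227/1187705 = 2971.91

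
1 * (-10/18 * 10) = -50/9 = -5.56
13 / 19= 0.68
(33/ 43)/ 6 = 11/ 86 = 0.13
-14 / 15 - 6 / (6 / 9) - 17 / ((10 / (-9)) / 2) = 62 / 3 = 20.67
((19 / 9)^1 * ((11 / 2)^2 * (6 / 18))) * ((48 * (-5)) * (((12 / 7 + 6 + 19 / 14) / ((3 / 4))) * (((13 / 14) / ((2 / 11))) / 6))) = -208760695 / 3969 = -52597.81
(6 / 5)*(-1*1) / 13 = -6 / 65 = -0.09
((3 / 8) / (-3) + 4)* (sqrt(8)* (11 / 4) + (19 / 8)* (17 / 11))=10013 / 704 + 341* sqrt(2) / 16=44.36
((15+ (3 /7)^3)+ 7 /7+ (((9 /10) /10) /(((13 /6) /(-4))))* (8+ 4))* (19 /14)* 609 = 2595393483 /222950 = 11641.15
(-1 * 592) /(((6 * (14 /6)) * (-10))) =148 /35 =4.23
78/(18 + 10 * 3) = 13/8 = 1.62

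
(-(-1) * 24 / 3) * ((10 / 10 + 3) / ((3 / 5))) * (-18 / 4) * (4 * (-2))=1920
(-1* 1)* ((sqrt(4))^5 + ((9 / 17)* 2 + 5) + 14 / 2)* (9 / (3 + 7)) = -3447 / 85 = -40.55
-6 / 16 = -3 / 8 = -0.38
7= 7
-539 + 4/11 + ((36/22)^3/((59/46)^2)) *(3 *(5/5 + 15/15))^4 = 13497687627/4633211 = 2913.25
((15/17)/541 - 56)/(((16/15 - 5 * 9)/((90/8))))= 347636475/24243292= 14.34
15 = 15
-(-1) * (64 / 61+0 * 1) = 64 / 61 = 1.05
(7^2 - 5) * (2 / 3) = 88 / 3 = 29.33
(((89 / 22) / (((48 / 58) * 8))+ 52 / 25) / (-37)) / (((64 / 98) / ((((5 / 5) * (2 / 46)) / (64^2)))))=-13924477 / 11778863923200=-0.00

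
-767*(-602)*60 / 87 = 9234680 / 29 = 318437.24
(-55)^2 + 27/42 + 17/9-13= 379831/126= 3014.53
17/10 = 1.70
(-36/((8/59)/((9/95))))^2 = 22838841/36100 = 632.65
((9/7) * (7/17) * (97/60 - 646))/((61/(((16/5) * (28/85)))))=-12990768/2203625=-5.90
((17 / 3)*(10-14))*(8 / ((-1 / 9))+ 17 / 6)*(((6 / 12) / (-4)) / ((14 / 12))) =-7055 / 42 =-167.98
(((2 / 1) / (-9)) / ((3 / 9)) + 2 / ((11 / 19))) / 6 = 46 / 99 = 0.46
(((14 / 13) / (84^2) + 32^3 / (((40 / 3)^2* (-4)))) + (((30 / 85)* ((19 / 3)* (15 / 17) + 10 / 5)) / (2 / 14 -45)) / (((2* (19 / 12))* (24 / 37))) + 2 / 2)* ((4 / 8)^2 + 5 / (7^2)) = -146505930247129 / 9225710239200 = -15.88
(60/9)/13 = 20/39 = 0.51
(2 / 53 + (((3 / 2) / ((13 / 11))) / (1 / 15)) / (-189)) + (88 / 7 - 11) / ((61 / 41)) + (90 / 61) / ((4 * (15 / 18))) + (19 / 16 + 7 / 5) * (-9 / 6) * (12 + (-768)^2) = -80822255078611 / 35304360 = -2289299.54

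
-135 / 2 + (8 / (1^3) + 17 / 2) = -51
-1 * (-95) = 95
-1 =-1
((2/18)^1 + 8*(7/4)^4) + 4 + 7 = 24809/288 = 86.14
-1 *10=-10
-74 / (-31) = 74 / 31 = 2.39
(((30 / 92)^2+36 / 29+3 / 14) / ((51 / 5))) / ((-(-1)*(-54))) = -1118255 / 394325064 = -0.00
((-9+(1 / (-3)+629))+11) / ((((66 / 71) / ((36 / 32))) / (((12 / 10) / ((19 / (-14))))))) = -64113 / 95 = -674.87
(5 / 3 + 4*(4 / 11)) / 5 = 103 / 165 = 0.62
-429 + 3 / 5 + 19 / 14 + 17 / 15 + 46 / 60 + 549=867 / 7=123.86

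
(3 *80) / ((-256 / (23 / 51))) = -115 / 272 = -0.42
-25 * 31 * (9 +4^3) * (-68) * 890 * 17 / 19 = 58206623000 / 19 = 3063506473.68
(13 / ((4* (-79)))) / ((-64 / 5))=65 / 20224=0.00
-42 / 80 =-21 / 40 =-0.52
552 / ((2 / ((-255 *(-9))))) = 633420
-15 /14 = -1.07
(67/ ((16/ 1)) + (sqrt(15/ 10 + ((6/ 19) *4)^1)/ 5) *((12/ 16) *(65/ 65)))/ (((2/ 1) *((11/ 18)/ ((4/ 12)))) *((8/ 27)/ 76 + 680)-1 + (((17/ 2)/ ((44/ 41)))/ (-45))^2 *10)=117612 *sqrt(3990)/ 74268827651 + 124766730/ 74268827651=0.00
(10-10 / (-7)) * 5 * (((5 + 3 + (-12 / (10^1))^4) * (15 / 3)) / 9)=100736 / 315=319.80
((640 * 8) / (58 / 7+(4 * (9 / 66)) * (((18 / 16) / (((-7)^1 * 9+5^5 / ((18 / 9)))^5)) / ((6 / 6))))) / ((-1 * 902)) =-2173653618393734391040 / 3172903535153086202917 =-0.69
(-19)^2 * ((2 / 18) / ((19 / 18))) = 38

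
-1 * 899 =-899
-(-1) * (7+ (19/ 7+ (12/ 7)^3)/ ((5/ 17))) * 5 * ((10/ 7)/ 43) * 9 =5148720/ 103243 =49.87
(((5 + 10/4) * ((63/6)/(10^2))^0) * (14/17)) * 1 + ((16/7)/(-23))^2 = 2726057/440657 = 6.19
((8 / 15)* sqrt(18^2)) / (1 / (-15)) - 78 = -222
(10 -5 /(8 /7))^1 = 45 /8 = 5.62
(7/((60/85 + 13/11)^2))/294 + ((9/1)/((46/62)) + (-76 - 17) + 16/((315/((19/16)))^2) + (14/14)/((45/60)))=-361864201729273/4550072713200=-79.53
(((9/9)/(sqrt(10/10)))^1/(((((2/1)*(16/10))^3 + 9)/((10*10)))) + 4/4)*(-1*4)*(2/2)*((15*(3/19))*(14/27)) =-1653960/99199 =-16.67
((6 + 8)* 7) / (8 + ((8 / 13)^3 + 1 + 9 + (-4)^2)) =107653 / 37605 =2.86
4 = 4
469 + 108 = 577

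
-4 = -4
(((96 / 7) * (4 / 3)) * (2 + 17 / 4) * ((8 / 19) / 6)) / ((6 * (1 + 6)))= 1600 / 8379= 0.19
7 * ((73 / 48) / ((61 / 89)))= 45479 / 2928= 15.53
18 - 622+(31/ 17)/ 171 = -1755797/ 2907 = -603.99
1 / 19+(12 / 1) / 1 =229 / 19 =12.05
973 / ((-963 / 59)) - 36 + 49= -44888 / 963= -46.61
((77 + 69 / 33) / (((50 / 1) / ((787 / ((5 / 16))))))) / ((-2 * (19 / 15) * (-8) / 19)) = 205407 / 55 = 3734.67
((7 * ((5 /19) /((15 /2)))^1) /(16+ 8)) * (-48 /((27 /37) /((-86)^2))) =-7662256 /1539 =-4978.72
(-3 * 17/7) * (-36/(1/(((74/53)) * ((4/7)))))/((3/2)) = 362304/2597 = 139.51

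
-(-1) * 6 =6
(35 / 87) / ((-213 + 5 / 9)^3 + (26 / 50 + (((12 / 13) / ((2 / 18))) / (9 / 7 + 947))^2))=-395836224863625 / 9434151719499064656803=-0.00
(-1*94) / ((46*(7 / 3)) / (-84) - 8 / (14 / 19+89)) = 2884860 / 41951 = 68.77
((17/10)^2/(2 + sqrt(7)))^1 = -289/150 + 289* sqrt(7)/300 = 0.62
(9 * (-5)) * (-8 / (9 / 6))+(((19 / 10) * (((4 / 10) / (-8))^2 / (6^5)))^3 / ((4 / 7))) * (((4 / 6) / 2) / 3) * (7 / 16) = 4159895825138319360000336091 / 17332899271409664000000000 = 240.00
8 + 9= 17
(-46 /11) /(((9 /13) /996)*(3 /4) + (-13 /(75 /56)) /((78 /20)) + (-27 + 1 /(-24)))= 35736480 /252354223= 0.14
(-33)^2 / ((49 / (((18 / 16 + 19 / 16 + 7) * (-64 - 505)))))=-92326509 / 784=-117763.40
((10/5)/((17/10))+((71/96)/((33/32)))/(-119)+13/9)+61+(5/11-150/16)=5154841/94248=54.69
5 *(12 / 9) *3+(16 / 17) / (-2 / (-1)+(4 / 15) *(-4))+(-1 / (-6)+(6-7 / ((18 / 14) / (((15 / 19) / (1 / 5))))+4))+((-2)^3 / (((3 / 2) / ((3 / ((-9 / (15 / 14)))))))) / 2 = 6871 / 646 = 10.64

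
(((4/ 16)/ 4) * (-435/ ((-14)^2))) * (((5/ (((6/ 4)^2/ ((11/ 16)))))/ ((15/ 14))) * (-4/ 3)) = 1595/ 6048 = 0.26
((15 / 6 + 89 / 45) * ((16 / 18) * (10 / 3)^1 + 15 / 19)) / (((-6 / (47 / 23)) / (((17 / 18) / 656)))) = -123968845 / 15046839936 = -0.01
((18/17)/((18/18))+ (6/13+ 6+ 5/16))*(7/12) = 193879/42432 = 4.57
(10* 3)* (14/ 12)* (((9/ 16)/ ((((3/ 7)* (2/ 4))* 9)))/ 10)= 49/ 48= 1.02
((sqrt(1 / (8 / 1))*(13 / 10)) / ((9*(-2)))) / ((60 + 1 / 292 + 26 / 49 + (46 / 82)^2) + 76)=-78168181*sqrt(2) / 592461212580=-0.00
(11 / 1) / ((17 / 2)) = 1.29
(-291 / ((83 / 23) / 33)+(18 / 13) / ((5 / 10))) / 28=-2868309 / 30212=-94.94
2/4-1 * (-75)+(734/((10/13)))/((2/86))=411061/10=41106.10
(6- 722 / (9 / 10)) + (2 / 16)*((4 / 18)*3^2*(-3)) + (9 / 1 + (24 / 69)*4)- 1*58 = -699313 / 828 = -844.58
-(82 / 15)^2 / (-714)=3362 / 80325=0.04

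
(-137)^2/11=18769/11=1706.27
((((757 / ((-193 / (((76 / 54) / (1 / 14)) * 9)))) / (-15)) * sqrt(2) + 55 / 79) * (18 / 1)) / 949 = 990 / 74971 + 805448 * sqrt(2) / 915785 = 1.26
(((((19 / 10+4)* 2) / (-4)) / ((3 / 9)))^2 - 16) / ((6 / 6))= 24929 / 400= 62.32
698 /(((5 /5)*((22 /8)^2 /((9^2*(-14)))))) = -12664512 /121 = -104665.39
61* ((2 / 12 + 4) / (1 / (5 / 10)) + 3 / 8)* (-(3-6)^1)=3599 / 8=449.88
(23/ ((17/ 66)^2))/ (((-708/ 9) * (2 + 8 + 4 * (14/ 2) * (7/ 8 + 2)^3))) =-874368/ 134003809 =-0.01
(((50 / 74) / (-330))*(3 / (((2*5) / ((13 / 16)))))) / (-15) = 13 / 390720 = 0.00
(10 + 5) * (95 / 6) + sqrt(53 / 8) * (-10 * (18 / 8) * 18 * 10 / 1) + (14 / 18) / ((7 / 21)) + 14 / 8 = 2899 / 12 - 2025 * sqrt(106) / 2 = -10182.74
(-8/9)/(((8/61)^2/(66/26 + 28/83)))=-11546263/77688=-148.62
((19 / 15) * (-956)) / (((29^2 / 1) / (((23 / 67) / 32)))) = -104443 / 6761640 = -0.02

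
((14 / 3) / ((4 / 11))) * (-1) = -77 / 6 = -12.83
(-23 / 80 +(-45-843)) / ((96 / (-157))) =11156891 / 7680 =1452.72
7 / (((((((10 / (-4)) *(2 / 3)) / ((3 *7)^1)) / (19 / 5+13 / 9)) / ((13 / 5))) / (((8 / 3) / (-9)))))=1202656 / 3375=356.34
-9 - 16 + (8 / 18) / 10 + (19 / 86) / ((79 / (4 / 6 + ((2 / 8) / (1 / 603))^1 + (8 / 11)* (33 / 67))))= -2009971721 / 81935640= -24.53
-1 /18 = -0.06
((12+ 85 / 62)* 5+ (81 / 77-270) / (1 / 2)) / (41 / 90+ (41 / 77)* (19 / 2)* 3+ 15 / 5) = -101193795 / 4002472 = -25.28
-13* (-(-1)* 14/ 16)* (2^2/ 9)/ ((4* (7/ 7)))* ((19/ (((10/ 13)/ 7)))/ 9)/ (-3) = 157339/ 19440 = 8.09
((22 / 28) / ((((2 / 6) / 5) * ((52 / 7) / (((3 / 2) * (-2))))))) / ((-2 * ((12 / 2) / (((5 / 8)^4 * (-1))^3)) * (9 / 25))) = -335693359375 / 85761906966528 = -0.00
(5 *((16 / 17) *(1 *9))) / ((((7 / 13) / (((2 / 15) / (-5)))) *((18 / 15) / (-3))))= 624 / 119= 5.24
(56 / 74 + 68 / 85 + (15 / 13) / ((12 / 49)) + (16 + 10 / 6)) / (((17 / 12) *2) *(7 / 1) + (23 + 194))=690763 / 6835010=0.10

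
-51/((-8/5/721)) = 183855/8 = 22981.88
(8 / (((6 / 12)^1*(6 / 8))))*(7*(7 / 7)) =448 / 3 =149.33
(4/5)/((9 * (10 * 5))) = 2/1125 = 0.00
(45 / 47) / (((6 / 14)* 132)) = 35 / 2068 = 0.02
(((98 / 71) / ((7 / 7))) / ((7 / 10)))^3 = 2744000 / 357911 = 7.67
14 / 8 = 7 / 4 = 1.75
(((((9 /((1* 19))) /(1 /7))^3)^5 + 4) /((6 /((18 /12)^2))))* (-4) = -2932442624086960782989364609 /30362254059749596598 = -96581848.58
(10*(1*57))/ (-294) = -95/ 49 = -1.94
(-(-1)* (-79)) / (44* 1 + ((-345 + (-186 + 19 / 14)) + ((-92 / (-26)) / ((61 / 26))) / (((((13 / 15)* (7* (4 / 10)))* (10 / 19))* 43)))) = 37713494 / 231825991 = 0.16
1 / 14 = 0.07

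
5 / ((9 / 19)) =95 / 9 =10.56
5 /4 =1.25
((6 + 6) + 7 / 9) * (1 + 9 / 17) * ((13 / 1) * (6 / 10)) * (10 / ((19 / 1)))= 77740 / 969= 80.23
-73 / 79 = -0.92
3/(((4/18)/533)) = 7195.50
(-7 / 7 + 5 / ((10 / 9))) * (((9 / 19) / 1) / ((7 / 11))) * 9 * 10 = 4455 / 19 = 234.47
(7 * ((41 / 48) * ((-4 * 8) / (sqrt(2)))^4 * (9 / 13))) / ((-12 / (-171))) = 15463030.15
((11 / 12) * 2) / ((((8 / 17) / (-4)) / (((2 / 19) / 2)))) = -187 / 228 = -0.82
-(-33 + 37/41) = 1316/41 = 32.10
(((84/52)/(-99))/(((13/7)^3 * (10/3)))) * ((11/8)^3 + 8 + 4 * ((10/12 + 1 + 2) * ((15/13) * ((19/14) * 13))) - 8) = -0.24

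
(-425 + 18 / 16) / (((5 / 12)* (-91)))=11.18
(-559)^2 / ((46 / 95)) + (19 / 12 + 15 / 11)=1959264817 / 3036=645344.14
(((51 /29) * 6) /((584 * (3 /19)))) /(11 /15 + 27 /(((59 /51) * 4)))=0.02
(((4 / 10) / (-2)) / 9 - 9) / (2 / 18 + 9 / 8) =-3248 / 445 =-7.30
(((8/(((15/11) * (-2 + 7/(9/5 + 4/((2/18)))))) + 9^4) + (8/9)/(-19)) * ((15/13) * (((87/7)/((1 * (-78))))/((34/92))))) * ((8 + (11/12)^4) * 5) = -165408535359168145/1164741596928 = -142013.07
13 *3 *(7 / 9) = 91 / 3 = 30.33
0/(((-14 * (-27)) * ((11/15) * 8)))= 0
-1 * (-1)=1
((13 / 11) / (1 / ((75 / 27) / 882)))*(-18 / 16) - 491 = -38109781 / 77616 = -491.00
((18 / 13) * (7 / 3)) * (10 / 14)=30 / 13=2.31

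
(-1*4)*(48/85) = -192/85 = -2.26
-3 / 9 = -1 / 3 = -0.33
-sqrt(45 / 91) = -3*sqrt(455) / 91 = -0.70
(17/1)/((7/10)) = 170/7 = 24.29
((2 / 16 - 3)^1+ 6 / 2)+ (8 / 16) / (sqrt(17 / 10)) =1 / 8+ sqrt(170) / 34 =0.51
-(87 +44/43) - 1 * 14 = -4387/43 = -102.02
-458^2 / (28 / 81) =-4247721 / 7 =-606817.29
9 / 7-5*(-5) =184 / 7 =26.29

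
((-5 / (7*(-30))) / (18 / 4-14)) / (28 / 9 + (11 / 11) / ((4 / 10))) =-6 / 13433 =-0.00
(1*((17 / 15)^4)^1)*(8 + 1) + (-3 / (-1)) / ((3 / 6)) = 117271 / 5625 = 20.85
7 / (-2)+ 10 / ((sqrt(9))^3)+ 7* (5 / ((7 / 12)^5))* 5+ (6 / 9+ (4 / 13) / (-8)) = 2181392722 / 842751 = 2588.42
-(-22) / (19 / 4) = 88 / 19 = 4.63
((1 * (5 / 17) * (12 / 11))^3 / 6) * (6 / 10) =21600 / 6539203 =0.00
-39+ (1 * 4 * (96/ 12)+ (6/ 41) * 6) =-251/ 41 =-6.12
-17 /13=-1.31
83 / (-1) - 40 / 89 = -7427 / 89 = -83.45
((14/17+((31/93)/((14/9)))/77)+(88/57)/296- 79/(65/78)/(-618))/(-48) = -19604472281/955416480480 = -0.02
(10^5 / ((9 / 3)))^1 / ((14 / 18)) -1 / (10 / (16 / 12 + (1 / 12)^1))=35999881 / 840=42857.00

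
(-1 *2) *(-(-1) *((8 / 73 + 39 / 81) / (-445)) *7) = 3262 / 175419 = 0.02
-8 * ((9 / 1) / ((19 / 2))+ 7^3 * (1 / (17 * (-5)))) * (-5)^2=199480 / 323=617.59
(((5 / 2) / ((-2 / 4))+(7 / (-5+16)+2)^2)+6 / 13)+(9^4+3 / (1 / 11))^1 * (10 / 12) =8647429 / 1573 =5497.41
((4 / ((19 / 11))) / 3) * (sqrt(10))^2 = 440 / 57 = 7.72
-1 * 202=-202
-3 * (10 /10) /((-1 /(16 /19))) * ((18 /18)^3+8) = 432 /19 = 22.74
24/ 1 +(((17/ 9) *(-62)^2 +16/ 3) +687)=71795/ 9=7977.22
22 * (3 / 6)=11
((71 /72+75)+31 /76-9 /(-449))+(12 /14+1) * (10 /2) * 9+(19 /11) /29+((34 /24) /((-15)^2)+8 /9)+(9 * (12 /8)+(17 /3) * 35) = 38346658379507 /102868504200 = 372.77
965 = 965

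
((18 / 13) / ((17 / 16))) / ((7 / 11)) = 3168 / 1547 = 2.05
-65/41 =-1.59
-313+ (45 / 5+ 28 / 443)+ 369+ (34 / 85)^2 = 722347 / 11075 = 65.22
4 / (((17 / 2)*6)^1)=4 / 51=0.08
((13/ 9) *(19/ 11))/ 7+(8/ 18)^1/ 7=97/ 231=0.42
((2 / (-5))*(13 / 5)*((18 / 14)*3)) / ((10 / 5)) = -351 / 175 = -2.01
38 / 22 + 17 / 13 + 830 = 119124 / 143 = 833.03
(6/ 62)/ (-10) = -3/ 310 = -0.01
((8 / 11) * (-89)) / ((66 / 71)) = -69.63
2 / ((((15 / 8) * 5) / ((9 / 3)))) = 16 / 25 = 0.64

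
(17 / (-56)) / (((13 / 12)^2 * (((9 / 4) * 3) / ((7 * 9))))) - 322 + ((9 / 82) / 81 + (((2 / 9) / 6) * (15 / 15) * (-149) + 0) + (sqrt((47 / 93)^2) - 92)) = -4888181567 / 11599146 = -421.43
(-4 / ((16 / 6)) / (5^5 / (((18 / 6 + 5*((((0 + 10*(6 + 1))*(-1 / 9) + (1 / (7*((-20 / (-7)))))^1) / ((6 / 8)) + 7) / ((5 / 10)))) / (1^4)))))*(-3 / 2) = -811 / 37500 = -0.02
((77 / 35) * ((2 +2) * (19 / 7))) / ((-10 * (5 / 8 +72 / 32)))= -3344 / 4025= -0.83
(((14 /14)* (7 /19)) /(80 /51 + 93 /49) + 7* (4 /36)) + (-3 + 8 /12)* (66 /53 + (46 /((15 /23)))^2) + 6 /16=-11609.87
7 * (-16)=-112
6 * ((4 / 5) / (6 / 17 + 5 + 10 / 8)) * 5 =1632 / 449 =3.63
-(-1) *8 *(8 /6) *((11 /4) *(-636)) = -18656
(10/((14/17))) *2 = 170/7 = 24.29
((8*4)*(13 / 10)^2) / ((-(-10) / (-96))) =-64896 / 125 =-519.17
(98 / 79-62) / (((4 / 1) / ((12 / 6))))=-30.38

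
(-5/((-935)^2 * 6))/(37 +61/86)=-43/1701067005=-0.00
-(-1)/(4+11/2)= 2/19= 0.11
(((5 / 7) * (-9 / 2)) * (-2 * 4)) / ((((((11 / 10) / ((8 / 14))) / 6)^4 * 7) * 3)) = 199065600000 / 1722499009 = 115.57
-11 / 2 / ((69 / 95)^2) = -99275 / 9522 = -10.43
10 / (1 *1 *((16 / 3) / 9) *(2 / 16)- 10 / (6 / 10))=-135 / 224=-0.60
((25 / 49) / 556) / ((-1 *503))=-25 / 13703732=-0.00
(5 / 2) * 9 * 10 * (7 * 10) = 15750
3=3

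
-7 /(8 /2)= -7 /4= -1.75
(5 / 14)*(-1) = -5 / 14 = -0.36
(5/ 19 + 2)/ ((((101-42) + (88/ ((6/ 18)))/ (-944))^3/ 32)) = 2260812032/ 6320701558691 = 0.00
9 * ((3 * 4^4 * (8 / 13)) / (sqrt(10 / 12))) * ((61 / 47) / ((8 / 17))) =7167744 * sqrt(30) / 3055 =12850.85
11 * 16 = 176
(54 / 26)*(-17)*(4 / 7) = -1836 / 91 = -20.18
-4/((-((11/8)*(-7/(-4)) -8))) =-128/179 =-0.72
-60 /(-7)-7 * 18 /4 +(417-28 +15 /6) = 2580 /7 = 368.57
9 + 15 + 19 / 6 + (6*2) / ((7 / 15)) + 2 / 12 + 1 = 1135 / 21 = 54.05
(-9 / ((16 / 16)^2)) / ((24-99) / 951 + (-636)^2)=-2853 / 128225207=-0.00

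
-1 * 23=-23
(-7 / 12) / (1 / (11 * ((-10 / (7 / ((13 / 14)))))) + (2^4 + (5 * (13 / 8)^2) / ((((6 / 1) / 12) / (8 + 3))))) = -5720 / 3004473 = -0.00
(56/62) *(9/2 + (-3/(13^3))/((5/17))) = 1382682/340535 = 4.06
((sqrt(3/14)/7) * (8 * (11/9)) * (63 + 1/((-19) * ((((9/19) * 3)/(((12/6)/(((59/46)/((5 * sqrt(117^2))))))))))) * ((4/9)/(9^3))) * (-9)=-0.10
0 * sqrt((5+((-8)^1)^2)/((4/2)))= 0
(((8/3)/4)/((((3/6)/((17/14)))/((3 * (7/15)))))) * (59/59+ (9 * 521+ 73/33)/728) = 1520089/90090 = 16.87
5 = 5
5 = 5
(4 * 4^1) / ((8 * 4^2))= 1 / 8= 0.12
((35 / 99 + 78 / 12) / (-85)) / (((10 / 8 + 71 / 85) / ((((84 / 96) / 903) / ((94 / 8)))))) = -0.00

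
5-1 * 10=-5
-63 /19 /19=-63 /361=-0.17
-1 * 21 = -21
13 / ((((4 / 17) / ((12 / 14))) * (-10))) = -663 / 140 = -4.74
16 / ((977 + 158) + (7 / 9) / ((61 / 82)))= 8784 / 623689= 0.01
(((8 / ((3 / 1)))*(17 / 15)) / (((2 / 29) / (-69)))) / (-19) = 159.14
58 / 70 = 29 / 35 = 0.83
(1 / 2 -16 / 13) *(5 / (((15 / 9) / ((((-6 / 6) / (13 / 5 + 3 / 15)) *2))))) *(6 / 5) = 171 / 91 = 1.88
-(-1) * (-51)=-51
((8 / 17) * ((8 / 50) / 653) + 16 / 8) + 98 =100.00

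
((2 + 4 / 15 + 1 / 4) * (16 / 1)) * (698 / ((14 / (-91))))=-2740348 / 15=-182689.87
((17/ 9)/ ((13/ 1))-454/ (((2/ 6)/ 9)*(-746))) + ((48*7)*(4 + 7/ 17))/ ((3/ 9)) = 3311557978/ 741897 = 4463.64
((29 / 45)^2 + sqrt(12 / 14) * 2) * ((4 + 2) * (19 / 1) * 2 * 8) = 511328 / 675 + 3648 * sqrt(42) / 7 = 4134.91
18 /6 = 3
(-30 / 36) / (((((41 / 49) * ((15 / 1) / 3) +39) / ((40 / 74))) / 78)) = -15925 / 19573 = -0.81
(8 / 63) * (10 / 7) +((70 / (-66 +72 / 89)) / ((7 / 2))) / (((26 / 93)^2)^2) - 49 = -9650169476399 / 97438022136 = -99.04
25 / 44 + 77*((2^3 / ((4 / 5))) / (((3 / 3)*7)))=110.57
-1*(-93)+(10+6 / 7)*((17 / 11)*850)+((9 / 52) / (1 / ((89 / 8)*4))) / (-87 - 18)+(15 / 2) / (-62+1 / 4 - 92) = 23566096023 / 1641640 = 14355.22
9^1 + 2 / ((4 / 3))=21 / 2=10.50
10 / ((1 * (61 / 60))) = 600 / 61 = 9.84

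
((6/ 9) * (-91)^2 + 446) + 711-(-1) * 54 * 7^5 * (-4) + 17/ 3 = -10870886/ 3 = -3623628.67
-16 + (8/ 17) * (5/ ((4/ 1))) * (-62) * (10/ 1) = -380.71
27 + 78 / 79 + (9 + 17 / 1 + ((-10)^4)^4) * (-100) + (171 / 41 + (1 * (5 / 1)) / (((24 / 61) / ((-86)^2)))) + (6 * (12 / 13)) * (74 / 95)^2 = -2280094049999791539318978077 / 2280094050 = -999999999999908573.65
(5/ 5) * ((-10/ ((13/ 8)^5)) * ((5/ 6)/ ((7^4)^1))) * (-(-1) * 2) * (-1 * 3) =1638400/ 891474493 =0.00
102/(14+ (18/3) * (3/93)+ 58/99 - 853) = -313038/2572499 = -0.12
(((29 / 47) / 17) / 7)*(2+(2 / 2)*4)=174 / 5593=0.03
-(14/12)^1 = -7/6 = -1.17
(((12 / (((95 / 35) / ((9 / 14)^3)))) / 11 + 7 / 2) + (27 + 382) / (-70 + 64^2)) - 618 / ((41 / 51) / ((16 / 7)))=-24495923213 / 13970586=-1753.39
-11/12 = -0.92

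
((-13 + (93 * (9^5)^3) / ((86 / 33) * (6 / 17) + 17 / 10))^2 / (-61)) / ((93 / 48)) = -2279301973745143954729629545489332041616 / 5042708899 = -451999514427085701726053500000.00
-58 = -58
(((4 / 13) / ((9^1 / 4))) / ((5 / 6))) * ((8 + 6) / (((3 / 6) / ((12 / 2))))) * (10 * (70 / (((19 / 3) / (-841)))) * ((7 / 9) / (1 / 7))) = -10338513920 / 741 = -13952110.55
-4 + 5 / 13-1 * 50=-697 / 13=-53.62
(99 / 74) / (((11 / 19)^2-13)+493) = 35739 / 12831674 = 0.00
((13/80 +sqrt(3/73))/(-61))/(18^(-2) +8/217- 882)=228501/75650793340 +70308 * sqrt(219)/276125395691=0.00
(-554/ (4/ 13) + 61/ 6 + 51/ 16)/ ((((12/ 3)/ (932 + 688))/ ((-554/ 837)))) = 118809455/ 248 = 479070.38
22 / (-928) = -0.02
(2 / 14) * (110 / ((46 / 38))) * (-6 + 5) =-2090 / 161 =-12.98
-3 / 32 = -0.09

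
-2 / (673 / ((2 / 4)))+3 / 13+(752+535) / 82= 11424455 / 717418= 15.92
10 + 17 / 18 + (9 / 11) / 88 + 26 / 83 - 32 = -14991953 / 723096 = -20.73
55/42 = 1.31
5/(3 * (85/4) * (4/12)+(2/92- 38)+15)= -460/159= -2.89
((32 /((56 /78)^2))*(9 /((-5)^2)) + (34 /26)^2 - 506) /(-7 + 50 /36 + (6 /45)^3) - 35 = 15966047345 /313510379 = 50.93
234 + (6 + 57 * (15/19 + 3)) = 456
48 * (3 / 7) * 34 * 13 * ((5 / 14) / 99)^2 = 44200 / 373527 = 0.12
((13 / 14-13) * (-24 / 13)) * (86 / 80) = 1677 / 70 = 23.96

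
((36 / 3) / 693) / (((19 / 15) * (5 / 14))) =8 / 209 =0.04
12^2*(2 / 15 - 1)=-624 / 5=-124.80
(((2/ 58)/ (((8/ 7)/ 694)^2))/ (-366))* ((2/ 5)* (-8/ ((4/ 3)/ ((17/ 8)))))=100300697/ 566080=177.18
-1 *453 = -453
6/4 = 3/2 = 1.50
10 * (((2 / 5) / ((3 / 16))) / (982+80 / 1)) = 32 / 1593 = 0.02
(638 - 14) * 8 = 4992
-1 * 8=-8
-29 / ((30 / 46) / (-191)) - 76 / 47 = 5986519 / 705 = 8491.52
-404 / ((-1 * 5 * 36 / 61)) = 6161 / 45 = 136.91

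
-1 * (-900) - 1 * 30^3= -26100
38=38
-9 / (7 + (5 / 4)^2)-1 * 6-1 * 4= -1514 / 137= -11.05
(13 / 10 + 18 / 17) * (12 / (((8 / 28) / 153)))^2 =487020114 / 5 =97404022.80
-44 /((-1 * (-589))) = -44 /589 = -0.07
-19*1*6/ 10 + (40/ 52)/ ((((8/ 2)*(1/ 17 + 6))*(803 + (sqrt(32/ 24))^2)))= -368333523/ 32310070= -11.40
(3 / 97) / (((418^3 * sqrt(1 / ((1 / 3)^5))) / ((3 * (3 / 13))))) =sqrt(3) / 92096670952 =0.00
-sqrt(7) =-2.65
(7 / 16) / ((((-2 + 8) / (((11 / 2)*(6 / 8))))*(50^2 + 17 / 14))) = 539 / 4482176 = 0.00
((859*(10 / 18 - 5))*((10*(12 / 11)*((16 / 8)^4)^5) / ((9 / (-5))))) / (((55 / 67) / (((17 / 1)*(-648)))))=-39395627787878400 / 121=-325583700726267.77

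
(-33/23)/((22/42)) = -63/23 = -2.74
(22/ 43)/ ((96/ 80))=55/ 129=0.43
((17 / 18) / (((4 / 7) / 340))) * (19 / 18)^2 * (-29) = -105893935 / 5832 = -18157.40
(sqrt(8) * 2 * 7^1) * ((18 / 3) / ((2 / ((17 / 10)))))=714 * sqrt(2) / 5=201.95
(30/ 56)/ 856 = 15/ 23968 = 0.00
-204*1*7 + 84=-1344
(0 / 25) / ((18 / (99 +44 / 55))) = 0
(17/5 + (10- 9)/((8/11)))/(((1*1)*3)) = 191/120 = 1.59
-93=-93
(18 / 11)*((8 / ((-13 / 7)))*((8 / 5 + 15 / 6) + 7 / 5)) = -504 / 13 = -38.77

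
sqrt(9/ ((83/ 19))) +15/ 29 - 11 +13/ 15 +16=3* sqrt(1577)/ 83 +2777/ 435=7.82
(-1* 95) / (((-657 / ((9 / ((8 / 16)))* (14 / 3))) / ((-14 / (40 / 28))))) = -26068 / 219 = -119.03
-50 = -50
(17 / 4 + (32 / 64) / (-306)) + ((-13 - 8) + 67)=7688 / 153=50.25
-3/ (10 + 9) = -3/ 19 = -0.16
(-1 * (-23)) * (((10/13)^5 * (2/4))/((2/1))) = 575000/371293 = 1.55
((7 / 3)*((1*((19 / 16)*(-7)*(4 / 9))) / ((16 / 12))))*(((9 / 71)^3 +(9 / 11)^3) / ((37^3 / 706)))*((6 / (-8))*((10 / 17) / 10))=0.00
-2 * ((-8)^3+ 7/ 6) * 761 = 2332465/ 3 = 777488.33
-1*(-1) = 1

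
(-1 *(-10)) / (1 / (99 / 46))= 495 / 23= 21.52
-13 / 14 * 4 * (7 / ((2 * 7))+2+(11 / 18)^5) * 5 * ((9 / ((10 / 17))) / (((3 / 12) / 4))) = -154225513 / 13122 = -11753.20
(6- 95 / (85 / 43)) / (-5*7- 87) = 0.34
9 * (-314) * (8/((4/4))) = -22608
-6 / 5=-1.20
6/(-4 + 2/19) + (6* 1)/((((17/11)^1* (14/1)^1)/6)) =543/4403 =0.12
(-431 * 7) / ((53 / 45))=-135765 / 53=-2561.60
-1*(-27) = 27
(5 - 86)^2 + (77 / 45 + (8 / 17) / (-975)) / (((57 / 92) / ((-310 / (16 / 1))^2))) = 13781547331 / 1813968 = 7597.46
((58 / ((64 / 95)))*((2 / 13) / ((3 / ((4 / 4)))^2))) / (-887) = -2755 / 1660464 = -0.00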